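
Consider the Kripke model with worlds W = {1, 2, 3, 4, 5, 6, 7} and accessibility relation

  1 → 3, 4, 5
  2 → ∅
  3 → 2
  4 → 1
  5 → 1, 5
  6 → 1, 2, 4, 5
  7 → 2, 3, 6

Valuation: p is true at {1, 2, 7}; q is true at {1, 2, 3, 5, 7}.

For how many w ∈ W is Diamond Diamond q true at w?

1: successors {3, 4, 5}; Diamond q there: 3:T, 4:T, 5:T. ✓
2: no successors, so Diamond Diamond q fails. ✗
3: successors {2}; Diamond q there: 2:F. ✗
4: successors {1}; Diamond q there: 1:T. ✓
5: successors {1, 5}; Diamond q there: 1:T, 5:T. ✓
6: successors {1, 2, 4, 5}; Diamond q there: 1:T, 2:F, 4:T, 5:T. ✓
7: successors {2, 3, 6}; Diamond q there: 2:F, 3:T, 6:T. ✓
Satisfying worlds: {1, 4, 5, 6, 7}.

5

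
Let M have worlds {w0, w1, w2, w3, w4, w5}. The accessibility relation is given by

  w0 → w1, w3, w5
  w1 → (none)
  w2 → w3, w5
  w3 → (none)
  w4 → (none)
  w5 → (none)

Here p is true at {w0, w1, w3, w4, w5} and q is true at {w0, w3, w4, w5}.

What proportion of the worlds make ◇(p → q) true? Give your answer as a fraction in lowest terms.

1/3

w0: successors {w1, w3, w5}; p → q there: w1:F, w3:T, w5:T. ✓
w1: no successors, so ◇(p → q) fails. ✗
w2: successors {w3, w5}; p → q there: w3:T, w5:T. ✓
w3: no successors, so ◇(p → q) fails. ✗
w4: no successors, so ◇(p → q) fails. ✗
w5: no successors, so ◇(p → q) fails. ✗
That's 2 of 6 worlds, so 2/6 = 1/3.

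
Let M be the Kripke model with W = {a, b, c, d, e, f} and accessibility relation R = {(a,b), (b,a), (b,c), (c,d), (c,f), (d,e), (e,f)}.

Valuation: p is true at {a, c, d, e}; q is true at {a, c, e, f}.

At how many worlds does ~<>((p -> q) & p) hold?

4

a: <>((p -> q) & p) is F. ✓
b: <>((p -> q) & p) is T. ✗
c: <>((p -> q) & p) is F. ✓
d: <>((p -> q) & p) is T. ✗
e: <>((p -> q) & p) is F. ✓
f: <>((p -> q) & p) is F. ✓
Satisfying worlds: {a, c, e, f}.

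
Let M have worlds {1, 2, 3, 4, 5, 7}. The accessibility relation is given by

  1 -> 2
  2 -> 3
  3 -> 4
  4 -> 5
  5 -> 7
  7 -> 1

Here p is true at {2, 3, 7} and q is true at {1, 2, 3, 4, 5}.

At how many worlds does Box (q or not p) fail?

1: successors {2}; q or not p there: 2:T. ✓
2: successors {3}; q or not p there: 3:T. ✓
3: successors {4}; q or not p there: 4:T. ✓
4: successors {5}; q or not p there: 5:T. ✓
5: successors {7}; q or not p there: 7:F. ✗
7: successors {1}; q or not p there: 1:T. ✓
Satisfying worlds: {1, 2, 3, 4, 7}.
So Box (q or not p) fails at the other 1 world.

1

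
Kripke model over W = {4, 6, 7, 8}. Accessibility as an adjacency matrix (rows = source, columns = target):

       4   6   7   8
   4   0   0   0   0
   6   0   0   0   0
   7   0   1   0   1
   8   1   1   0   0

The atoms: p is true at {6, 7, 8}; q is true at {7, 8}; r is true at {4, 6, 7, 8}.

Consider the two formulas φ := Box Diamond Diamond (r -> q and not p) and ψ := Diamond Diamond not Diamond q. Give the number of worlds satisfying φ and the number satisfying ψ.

2 and 1

For Box Diamond Diamond (r -> q and not p):
4: no successors, so Box Diamond Diamond (r -> q and not p) holds vacuously. ✓
6: no successors, so Box Diamond Diamond (r -> q and not p) holds vacuously. ✓
7: successors {6, 8}; Diamond Diamond (r -> q and not p) there: 6:F, 8:F. ✗
8: successors {4, 6}; Diamond Diamond (r -> q and not p) there: 4:F, 6:F. ✗
— 2 worlds.
For Diamond Diamond not Diamond q:
4: no successors, so Diamond Diamond not Diamond q fails. ✗
6: no successors, so Diamond Diamond not Diamond q fails. ✗
7: successors {6, 8}; Diamond not Diamond q there: 6:F, 8:T. ✓
8: successors {4, 6}; Diamond not Diamond q there: 4:F, 6:F. ✗
— 1 world.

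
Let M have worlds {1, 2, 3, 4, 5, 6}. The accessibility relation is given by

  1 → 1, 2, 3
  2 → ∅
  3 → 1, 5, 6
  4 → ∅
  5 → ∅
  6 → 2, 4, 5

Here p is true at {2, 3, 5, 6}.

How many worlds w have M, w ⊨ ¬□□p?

2

1: □□p is F. ✓
2: □□p is T. ✗
3: □□p is F. ✓
4: □□p is T. ✗
5: □□p is T. ✗
6: □□p is T. ✗
Satisfying worlds: {1, 3}.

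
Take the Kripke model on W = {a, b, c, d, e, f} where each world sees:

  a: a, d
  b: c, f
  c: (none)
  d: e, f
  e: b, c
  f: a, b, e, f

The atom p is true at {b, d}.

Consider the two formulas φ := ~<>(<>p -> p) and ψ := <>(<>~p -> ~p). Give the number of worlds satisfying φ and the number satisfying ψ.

2 and 5

For ~<>(<>p -> p):
a: <>(<>p -> p) is T. ✗
b: <>(<>p -> p) is T. ✗
c: <>(<>p -> p) is F. ✓
d: <>(<>p -> p) is F. ✓
e: <>(<>p -> p) is T. ✗
f: <>(<>p -> p) is T. ✗
— 2 worlds.
For <>(<>~p -> ~p):
a: successors {a, d}; <>~p -> ~p there: a:T, d:F. ✓
b: successors {c, f}; <>~p -> ~p there: c:T, f:T. ✓
c: no successors, so <>(<>~p -> ~p) fails. ✗
d: successors {e, f}; <>~p -> ~p there: e:T, f:T. ✓
e: successors {b, c}; <>~p -> ~p there: b:F, c:T. ✓
f: successors {a, b, e, f}; <>~p -> ~p there: a:T, b:F, e:T, f:T. ✓
— 5 worlds.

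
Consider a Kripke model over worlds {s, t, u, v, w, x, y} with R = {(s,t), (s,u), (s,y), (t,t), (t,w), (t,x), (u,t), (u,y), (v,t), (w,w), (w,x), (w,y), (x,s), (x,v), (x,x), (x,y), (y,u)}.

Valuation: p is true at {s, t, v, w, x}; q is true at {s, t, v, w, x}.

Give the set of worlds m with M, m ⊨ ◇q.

s: successors {t, u, y}; q there: t:T, u:F, y:F. ✓
t: successors {t, w, x}; q there: t:T, w:T, x:T. ✓
u: successors {t, y}; q there: t:T, y:F. ✓
v: successors {t}; q there: t:T. ✓
w: successors {w, x, y}; q there: w:T, x:T, y:F. ✓
x: successors {s, v, x, y}; q there: s:T, v:T, x:T, y:F. ✓
y: successors {u}; q there: u:F. ✗

{s, t, u, v, w, x}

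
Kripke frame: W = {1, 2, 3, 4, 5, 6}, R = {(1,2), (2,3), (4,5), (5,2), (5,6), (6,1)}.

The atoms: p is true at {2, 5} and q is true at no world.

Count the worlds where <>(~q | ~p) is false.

1

1: successors {2}; ~q | ~p there: 2:T. ✓
2: successors {3}; ~q | ~p there: 3:T. ✓
3: no successors, so <>(~q | ~p) fails. ✗
4: successors {5}; ~q | ~p there: 5:T. ✓
5: successors {2, 6}; ~q | ~p there: 2:T, 6:T. ✓
6: successors {1}; ~q | ~p there: 1:T. ✓
Satisfying worlds: {1, 2, 4, 5, 6}.
So <>(~q | ~p) fails at the other 1 world.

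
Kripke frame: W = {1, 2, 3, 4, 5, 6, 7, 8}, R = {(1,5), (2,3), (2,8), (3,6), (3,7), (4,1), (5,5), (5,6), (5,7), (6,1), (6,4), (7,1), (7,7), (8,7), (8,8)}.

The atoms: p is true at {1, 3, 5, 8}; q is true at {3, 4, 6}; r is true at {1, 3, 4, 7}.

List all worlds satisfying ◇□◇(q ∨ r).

{1, 2, 4, 5, 6, 7, 8}

1: successors {5}; □◇(q ∨ r) there: 5:T. ✓
2: successors {3, 8}; □◇(q ∨ r) there: 3:T, 8:T. ✓
3: successors {6, 7}; □◇(q ∨ r) there: 6:F, 7:F. ✗
4: successors {1}; □◇(q ∨ r) there: 1:T. ✓
5: successors {5, 6, 7}; □◇(q ∨ r) there: 5:T, 6:F, 7:F. ✓
6: successors {1, 4}; □◇(q ∨ r) there: 1:T, 4:F. ✓
7: successors {1, 7}; □◇(q ∨ r) there: 1:T, 7:F. ✓
8: successors {7, 8}; □◇(q ∨ r) there: 7:F, 8:T. ✓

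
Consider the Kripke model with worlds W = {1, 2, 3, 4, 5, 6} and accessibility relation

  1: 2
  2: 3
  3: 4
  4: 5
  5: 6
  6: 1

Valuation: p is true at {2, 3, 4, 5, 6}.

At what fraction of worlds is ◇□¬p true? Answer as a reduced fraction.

1/6

1: successors {2}; □¬p there: 2:F. ✗
2: successors {3}; □¬p there: 3:F. ✗
3: successors {4}; □¬p there: 4:F. ✗
4: successors {5}; □¬p there: 5:F. ✗
5: successors {6}; □¬p there: 6:T. ✓
6: successors {1}; □¬p there: 1:F. ✗
That's 1 of 6 worlds, so 1/6.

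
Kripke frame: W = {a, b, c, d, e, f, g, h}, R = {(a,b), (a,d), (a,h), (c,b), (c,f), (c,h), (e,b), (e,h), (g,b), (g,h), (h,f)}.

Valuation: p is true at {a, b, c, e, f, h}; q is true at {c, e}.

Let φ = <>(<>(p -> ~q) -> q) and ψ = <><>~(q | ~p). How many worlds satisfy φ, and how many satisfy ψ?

For <>(<>(p -> ~q) -> q):
a: successors {b, d, h}; <>(p -> ~q) -> q there: b:T, d:T, h:F. ✓
b: no successors, so <>(<>(p -> ~q) -> q) fails. ✗
c: successors {b, f, h}; <>(p -> ~q) -> q there: b:T, f:T, h:F. ✓
d: no successors, so <>(<>(p -> ~q) -> q) fails. ✗
e: successors {b, h}; <>(p -> ~q) -> q there: b:T, h:F. ✓
f: no successors, so <>(<>(p -> ~q) -> q) fails. ✗
g: successors {b, h}; <>(p -> ~q) -> q there: b:T, h:F. ✓
h: successors {f}; <>(p -> ~q) -> q there: f:T. ✓
— 5 worlds.
For <><>~(q | ~p):
a: successors {b, d, h}; <>~(q | ~p) there: b:F, d:F, h:T. ✓
b: no successors, so <><>~(q | ~p) fails. ✗
c: successors {b, f, h}; <>~(q | ~p) there: b:F, f:F, h:T. ✓
d: no successors, so <><>~(q | ~p) fails. ✗
e: successors {b, h}; <>~(q | ~p) there: b:F, h:T. ✓
f: no successors, so <><>~(q | ~p) fails. ✗
g: successors {b, h}; <>~(q | ~p) there: b:F, h:T. ✓
h: successors {f}; <>~(q | ~p) there: f:F. ✗
— 4 worlds.

5 and 4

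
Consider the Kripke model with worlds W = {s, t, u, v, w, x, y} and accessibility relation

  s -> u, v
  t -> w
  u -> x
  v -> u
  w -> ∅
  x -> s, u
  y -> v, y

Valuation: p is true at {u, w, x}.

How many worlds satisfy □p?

s: successors {u, v}; p there: u:T, v:F. ✗
t: successors {w}; p there: w:T. ✓
u: successors {x}; p there: x:T. ✓
v: successors {u}; p there: u:T. ✓
w: no successors, so □p holds vacuously. ✓
x: successors {s, u}; p there: s:F, u:T. ✗
y: successors {v, y}; p there: v:F, y:F. ✗
Satisfying worlds: {t, u, v, w}.

4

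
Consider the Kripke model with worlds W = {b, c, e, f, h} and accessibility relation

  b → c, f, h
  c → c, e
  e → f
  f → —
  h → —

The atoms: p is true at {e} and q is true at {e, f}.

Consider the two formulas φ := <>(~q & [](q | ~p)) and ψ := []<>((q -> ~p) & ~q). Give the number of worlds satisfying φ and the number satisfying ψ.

For <>(~q & [](q | ~p)):
b: successors {c, f, h}; ~q & [](q | ~p) there: c:T, f:F, h:T. ✓
c: successors {c, e}; ~q & [](q | ~p) there: c:T, e:F. ✓
e: successors {f}; ~q & [](q | ~p) there: f:F. ✗
f: no successors, so <>(~q & [](q | ~p)) fails. ✗
h: no successors, so <>(~q & [](q | ~p)) fails. ✗
— 2 worlds.
For []<>((q -> ~p) & ~q):
b: successors {c, f, h}; <>((q -> ~p) & ~q) there: c:T, f:F, h:F. ✗
c: successors {c, e}; <>((q -> ~p) & ~q) there: c:T, e:F. ✗
e: successors {f}; <>((q -> ~p) & ~q) there: f:F. ✗
f: no successors, so []<>((q -> ~p) & ~q) holds vacuously. ✓
h: no successors, so []<>((q -> ~p) & ~q) holds vacuously. ✓
— 2 worlds.

2 and 2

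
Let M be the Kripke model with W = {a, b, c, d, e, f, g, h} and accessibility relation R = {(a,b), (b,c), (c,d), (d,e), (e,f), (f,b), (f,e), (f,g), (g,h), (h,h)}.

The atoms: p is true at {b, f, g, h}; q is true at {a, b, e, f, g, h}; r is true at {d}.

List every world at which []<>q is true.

a: successors {b}; <>q there: b:F. ✗
b: successors {c}; <>q there: c:F. ✗
c: successors {d}; <>q there: d:T. ✓
d: successors {e}; <>q there: e:T. ✓
e: successors {f}; <>q there: f:T. ✓
f: successors {b, e, g}; <>q there: b:F, e:T, g:T. ✗
g: successors {h}; <>q there: h:T. ✓
h: successors {h}; <>q there: h:T. ✓

{c, d, e, g, h}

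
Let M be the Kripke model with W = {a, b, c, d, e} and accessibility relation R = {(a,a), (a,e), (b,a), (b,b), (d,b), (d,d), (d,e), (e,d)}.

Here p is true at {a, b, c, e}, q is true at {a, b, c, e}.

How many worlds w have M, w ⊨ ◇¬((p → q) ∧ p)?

2

a: successors {a, e}; ¬((p → q) ∧ p) there: a:F, e:F. ✗
b: successors {a, b}; ¬((p → q) ∧ p) there: a:F, b:F. ✗
c: no successors, so ◇¬((p → q) ∧ p) fails. ✗
d: successors {b, d, e}; ¬((p → q) ∧ p) there: b:F, d:T, e:F. ✓
e: successors {d}; ¬((p → q) ∧ p) there: d:T. ✓
Satisfying worlds: {d, e}.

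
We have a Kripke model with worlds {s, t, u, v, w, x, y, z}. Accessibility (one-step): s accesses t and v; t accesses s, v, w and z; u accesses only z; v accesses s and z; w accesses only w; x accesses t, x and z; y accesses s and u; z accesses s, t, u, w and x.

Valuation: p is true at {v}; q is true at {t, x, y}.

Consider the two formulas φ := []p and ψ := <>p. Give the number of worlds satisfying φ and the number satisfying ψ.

0 and 2

For []p:
s: successors {t, v}; p there: t:F, v:T. ✗
t: successors {s, v, w, z}; p there: s:F, v:T, w:F, z:F. ✗
u: successors {z}; p there: z:F. ✗
v: successors {s, z}; p there: s:F, z:F. ✗
w: successors {w}; p there: w:F. ✗
x: successors {t, x, z}; p there: t:F, x:F, z:F. ✗
y: successors {s, u}; p there: s:F, u:F. ✗
z: successors {s, t, u, w, x}; p there: s:F, t:F, u:F, w:F, x:F. ✗
— 0 worlds.
For <>p:
s: successors {t, v}; p there: t:F, v:T. ✓
t: successors {s, v, w, z}; p there: s:F, v:T, w:F, z:F. ✓
u: successors {z}; p there: z:F. ✗
v: successors {s, z}; p there: s:F, z:F. ✗
w: successors {w}; p there: w:F. ✗
x: successors {t, x, z}; p there: t:F, x:F, z:F. ✗
y: successors {s, u}; p there: s:F, u:F. ✗
z: successors {s, t, u, w, x}; p there: s:F, t:F, u:F, w:F, x:F. ✗
— 2 worlds.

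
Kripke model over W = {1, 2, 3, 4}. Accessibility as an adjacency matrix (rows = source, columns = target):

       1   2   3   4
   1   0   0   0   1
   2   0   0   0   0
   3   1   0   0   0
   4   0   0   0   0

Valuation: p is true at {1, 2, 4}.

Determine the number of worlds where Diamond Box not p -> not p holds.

1: Diamond Box not p is T, not p is F. ✗
2: Diamond Box not p is F, not p is F. ✓
3: Diamond Box not p is F, not p is T. ✓
4: Diamond Box not p is F, not p is F. ✓
Satisfying worlds: {2, 3, 4}.

3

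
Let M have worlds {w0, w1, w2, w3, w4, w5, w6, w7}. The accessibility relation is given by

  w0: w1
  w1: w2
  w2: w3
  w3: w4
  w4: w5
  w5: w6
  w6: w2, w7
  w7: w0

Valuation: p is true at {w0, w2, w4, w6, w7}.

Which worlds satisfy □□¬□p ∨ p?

{w0, w2, w4, w6, w7}

w0: □□¬□p is T, p is T. ✓
w1: □□¬□p is F, p is F. ✗
w2: □□¬□p is T, p is T. ✓
w3: □□¬□p is F, p is F. ✗
w4: □□¬□p is F, p is T. ✓
w5: □□¬□p is F, p is F. ✗
w6: □□¬□p is F, p is T. ✓
w7: □□¬□p is F, p is T. ✓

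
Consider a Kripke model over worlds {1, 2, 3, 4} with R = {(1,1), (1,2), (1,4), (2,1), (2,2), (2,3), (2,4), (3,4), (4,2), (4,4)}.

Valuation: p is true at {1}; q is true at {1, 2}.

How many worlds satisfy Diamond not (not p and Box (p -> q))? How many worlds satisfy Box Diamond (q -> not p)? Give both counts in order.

For Diamond not (not p and Box (p -> q)):
1: successors {1, 2, 4}; not (not p and Box (p -> q)) there: 1:T, 2:F, 4:F. ✓
2: successors {1, 2, 3, 4}; not (not p and Box (p -> q)) there: 1:T, 2:F, 3:F, 4:F. ✓
3: successors {4}; not (not p and Box (p -> q)) there: 4:F. ✗
4: successors {2, 4}; not (not p and Box (p -> q)) there: 2:F, 4:F. ✗
— 2 worlds.
For Box Diamond (q -> not p):
1: successors {1, 2, 4}; Diamond (q -> not p) there: 1:T, 2:T, 4:T. ✓
2: successors {1, 2, 3, 4}; Diamond (q -> not p) there: 1:T, 2:T, 3:T, 4:T. ✓
3: successors {4}; Diamond (q -> not p) there: 4:T. ✓
4: successors {2, 4}; Diamond (q -> not p) there: 2:T, 4:T. ✓
— 4 worlds.

2 and 4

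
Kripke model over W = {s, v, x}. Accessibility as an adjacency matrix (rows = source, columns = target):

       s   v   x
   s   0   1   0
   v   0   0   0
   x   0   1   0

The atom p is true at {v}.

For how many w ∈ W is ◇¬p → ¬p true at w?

3

s: ◇¬p is F, ¬p is T. ✓
v: ◇¬p is F, ¬p is F. ✓
x: ◇¬p is F, ¬p is T. ✓
Satisfying worlds: {s, v, x}.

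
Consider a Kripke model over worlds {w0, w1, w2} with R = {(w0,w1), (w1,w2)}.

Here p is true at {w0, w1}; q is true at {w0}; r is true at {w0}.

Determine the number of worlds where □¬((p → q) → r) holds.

2

w0: successors {w1}; ¬((p → q) → r) there: w1:F. ✗
w1: successors {w2}; ¬((p → q) → r) there: w2:T. ✓
w2: no successors, so □¬((p → q) → r) holds vacuously. ✓
Satisfying worlds: {w1, w2}.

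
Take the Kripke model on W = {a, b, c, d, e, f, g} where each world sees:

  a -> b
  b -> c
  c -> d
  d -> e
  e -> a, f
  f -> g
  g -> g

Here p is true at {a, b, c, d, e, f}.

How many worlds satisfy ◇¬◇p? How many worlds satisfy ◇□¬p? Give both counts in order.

3 and 3

For ◇¬◇p:
a: successors {b}; ¬◇p there: b:F. ✗
b: successors {c}; ¬◇p there: c:F. ✗
c: successors {d}; ¬◇p there: d:F. ✗
d: successors {e}; ¬◇p there: e:F. ✗
e: successors {a, f}; ¬◇p there: a:F, f:T. ✓
f: successors {g}; ¬◇p there: g:T. ✓
g: successors {g}; ¬◇p there: g:T. ✓
— 3 worlds.
For ◇□¬p:
a: successors {b}; □¬p there: b:F. ✗
b: successors {c}; □¬p there: c:F. ✗
c: successors {d}; □¬p there: d:F. ✗
d: successors {e}; □¬p there: e:F. ✗
e: successors {a, f}; □¬p there: a:F, f:T. ✓
f: successors {g}; □¬p there: g:T. ✓
g: successors {g}; □¬p there: g:T. ✓
— 3 worlds.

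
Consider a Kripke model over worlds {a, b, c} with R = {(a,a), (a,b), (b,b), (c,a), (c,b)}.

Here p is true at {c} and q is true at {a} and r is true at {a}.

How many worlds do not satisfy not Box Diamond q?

a: Box Diamond q is F. ✓
b: Box Diamond q is F. ✓
c: Box Diamond q is F. ✓
Satisfying worlds: {a, b, c}.
So not Box Diamond q fails at the other 0 worlds.

0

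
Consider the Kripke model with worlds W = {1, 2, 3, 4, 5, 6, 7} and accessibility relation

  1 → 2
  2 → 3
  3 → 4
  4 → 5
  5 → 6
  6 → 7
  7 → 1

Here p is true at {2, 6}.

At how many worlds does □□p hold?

1: successors {2}; □p there: 2:F. ✗
2: successors {3}; □p there: 3:F. ✗
3: successors {4}; □p there: 4:F. ✗
4: successors {5}; □p there: 5:T. ✓
5: successors {6}; □p there: 6:F. ✗
6: successors {7}; □p there: 7:F. ✗
7: successors {1}; □p there: 1:T. ✓
Satisfying worlds: {4, 7}.

2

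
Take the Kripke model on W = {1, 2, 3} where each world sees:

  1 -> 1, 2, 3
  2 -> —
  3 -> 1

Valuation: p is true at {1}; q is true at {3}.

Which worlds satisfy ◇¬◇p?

1: successors {1, 2, 3}; ¬◇p there: 1:F, 2:T, 3:F. ✓
2: no successors, so ◇¬◇p fails. ✗
3: successors {1}; ¬◇p there: 1:F. ✗

{1}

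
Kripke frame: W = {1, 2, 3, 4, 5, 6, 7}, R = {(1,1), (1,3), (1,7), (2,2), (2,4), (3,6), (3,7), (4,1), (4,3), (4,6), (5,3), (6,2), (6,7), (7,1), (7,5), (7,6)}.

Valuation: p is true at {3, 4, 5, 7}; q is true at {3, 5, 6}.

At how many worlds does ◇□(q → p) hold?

6

1: successors {1, 3, 7}; □(q → p) there: 1:T, 3:F, 7:F. ✓
2: successors {2, 4}; □(q → p) there: 2:T, 4:F. ✓
3: successors {6, 7}; □(q → p) there: 6:T, 7:F. ✓
4: successors {1, 3, 6}; □(q → p) there: 1:T, 3:F, 6:T. ✓
5: successors {3}; □(q → p) there: 3:F. ✗
6: successors {2, 7}; □(q → p) there: 2:T, 7:F. ✓
7: successors {1, 5, 6}; □(q → p) there: 1:T, 5:T, 6:T. ✓
Satisfying worlds: {1, 2, 3, 4, 6, 7}.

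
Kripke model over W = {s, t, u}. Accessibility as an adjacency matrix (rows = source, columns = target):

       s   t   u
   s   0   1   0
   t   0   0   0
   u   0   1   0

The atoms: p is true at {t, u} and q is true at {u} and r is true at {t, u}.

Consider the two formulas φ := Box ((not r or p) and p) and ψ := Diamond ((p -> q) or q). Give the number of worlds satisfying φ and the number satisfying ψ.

For Box ((not r or p) and p):
s: successors {t}; (not r or p) and p there: t:T. ✓
t: no successors, so Box ((not r or p) and p) holds vacuously. ✓
u: successors {t}; (not r or p) and p there: t:T. ✓
— 3 worlds.
For Diamond ((p -> q) or q):
s: successors {t}; (p -> q) or q there: t:F. ✗
t: no successors, so Diamond ((p -> q) or q) fails. ✗
u: successors {t}; (p -> q) or q there: t:F. ✗
— 0 worlds.

3 and 0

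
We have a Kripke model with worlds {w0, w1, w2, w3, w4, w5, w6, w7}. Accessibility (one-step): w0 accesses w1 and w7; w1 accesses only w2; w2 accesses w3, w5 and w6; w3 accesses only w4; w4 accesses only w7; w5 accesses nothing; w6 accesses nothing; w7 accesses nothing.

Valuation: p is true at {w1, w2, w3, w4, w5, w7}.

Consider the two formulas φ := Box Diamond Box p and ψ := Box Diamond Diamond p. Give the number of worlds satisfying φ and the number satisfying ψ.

5 and 4

For Box Diamond Box p:
w0: successors {w1, w7}; Diamond Box p there: w1:F, w7:F. ✗
w1: successors {w2}; Diamond Box p there: w2:T. ✓
w2: successors {w3, w5, w6}; Diamond Box p there: w3:T, w5:F, w6:F. ✗
w3: successors {w4}; Diamond Box p there: w4:T. ✓
w4: successors {w7}; Diamond Box p there: w7:F. ✗
w5: no successors, so Box Diamond Box p holds vacuously. ✓
w6: no successors, so Box Diamond Box p holds vacuously. ✓
w7: no successors, so Box Diamond Box p holds vacuously. ✓
— 5 worlds.
For Box Diamond Diamond p:
w0: successors {w1, w7}; Diamond Diamond p there: w1:T, w7:F. ✗
w1: successors {w2}; Diamond Diamond p there: w2:T. ✓
w2: successors {w3, w5, w6}; Diamond Diamond p there: w3:T, w5:F, w6:F. ✗
w3: successors {w4}; Diamond Diamond p there: w4:F. ✗
w4: successors {w7}; Diamond Diamond p there: w7:F. ✗
w5: no successors, so Box Diamond Diamond p holds vacuously. ✓
w6: no successors, so Box Diamond Diamond p holds vacuously. ✓
w7: no successors, so Box Diamond Diamond p holds vacuously. ✓
— 4 worlds.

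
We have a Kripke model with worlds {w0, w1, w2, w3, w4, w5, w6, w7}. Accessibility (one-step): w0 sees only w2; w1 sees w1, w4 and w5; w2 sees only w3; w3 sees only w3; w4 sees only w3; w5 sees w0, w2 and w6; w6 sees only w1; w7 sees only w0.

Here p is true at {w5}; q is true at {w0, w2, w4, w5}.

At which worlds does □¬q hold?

w0: successors {w2}; ¬q there: w2:F. ✗
w1: successors {w1, w4, w5}; ¬q there: w1:T, w4:F, w5:F. ✗
w2: successors {w3}; ¬q there: w3:T. ✓
w3: successors {w3}; ¬q there: w3:T. ✓
w4: successors {w3}; ¬q there: w3:T. ✓
w5: successors {w0, w2, w6}; ¬q there: w0:F, w2:F, w6:T. ✗
w6: successors {w1}; ¬q there: w1:T. ✓
w7: successors {w0}; ¬q there: w0:F. ✗

{w2, w3, w4, w6}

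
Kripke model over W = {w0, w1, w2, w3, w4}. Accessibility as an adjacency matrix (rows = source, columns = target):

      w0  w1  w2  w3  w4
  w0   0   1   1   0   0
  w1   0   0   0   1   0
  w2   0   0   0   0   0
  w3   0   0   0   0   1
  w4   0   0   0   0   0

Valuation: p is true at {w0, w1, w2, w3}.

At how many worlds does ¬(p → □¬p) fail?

3

w0: p → □¬p is F. ✓
w1: p → □¬p is F. ✓
w2: p → □¬p is T. ✗
w3: p → □¬p is T. ✗
w4: p → □¬p is T. ✗
Satisfying worlds: {w0, w1}.
So ¬(p → □¬p) fails at the other 3 worlds.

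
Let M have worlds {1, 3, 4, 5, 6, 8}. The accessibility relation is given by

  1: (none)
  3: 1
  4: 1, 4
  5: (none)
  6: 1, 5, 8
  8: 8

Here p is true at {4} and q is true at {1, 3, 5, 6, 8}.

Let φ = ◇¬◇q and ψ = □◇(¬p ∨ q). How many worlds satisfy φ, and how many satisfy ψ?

3 and 3

For ◇¬◇q:
1: no successors, so ◇¬◇q fails. ✗
3: successors {1}; ¬◇q there: 1:T. ✓
4: successors {1, 4}; ¬◇q there: 1:T, 4:F. ✓
5: no successors, so ◇¬◇q fails. ✗
6: successors {1, 5, 8}; ¬◇q there: 1:T, 5:T, 8:F. ✓
8: successors {8}; ¬◇q there: 8:F. ✗
— 3 worlds.
For □◇(¬p ∨ q):
1: no successors, so □◇(¬p ∨ q) holds vacuously. ✓
3: successors {1}; ◇(¬p ∨ q) there: 1:F. ✗
4: successors {1, 4}; ◇(¬p ∨ q) there: 1:F, 4:T. ✗
5: no successors, so □◇(¬p ∨ q) holds vacuously. ✓
6: successors {1, 5, 8}; ◇(¬p ∨ q) there: 1:F, 5:F, 8:T. ✗
8: successors {8}; ◇(¬p ∨ q) there: 8:T. ✓
— 3 worlds.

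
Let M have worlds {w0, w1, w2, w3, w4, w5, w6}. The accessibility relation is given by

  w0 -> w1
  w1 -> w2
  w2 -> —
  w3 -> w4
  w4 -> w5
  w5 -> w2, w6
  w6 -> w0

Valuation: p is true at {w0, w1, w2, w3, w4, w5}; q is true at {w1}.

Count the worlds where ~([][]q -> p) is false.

w0: [][]q -> p is T. ✗
w1: [][]q -> p is T. ✗
w2: [][]q -> p is T. ✗
w3: [][]q -> p is T. ✗
w4: [][]q -> p is T. ✗
w5: [][]q -> p is T. ✗
w6: [][]q -> p is F. ✓
Satisfying worlds: {w6}.
So ~([][]q -> p) fails at the other 6 worlds.

6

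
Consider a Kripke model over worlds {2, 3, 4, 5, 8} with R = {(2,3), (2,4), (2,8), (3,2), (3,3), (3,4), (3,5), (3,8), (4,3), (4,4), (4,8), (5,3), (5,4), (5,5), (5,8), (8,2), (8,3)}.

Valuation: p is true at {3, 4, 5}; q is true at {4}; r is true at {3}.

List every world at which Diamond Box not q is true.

2: successors {3, 4, 8}; Box not q there: 3:F, 4:F, 8:T. ✓
3: successors {2, 3, 4, 5, 8}; Box not q there: 2:F, 3:F, 4:F, 5:F, 8:T. ✓
4: successors {3, 4, 8}; Box not q there: 3:F, 4:F, 8:T. ✓
5: successors {3, 4, 5, 8}; Box not q there: 3:F, 4:F, 5:F, 8:T. ✓
8: successors {2, 3}; Box not q there: 2:F, 3:F. ✗

{2, 3, 4, 5}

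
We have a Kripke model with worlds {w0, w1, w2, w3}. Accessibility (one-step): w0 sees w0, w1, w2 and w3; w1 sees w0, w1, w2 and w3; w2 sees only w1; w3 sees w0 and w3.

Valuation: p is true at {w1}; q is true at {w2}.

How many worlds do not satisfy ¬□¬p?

w0: □¬p is F. ✓
w1: □¬p is F. ✓
w2: □¬p is F. ✓
w3: □¬p is T. ✗
Satisfying worlds: {w0, w1, w2}.
So ¬□¬p fails at the other 1 world.

1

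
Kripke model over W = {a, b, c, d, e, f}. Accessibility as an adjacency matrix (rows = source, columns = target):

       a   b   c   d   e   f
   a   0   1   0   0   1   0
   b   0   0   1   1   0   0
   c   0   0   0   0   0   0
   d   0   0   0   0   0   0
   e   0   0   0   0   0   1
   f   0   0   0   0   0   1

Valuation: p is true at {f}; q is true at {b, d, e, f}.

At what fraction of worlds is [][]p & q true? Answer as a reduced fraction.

a: [][]p is F, q is F. ✗
b: [][]p is T, q is T. ✓
c: [][]p is T, q is F. ✗
d: [][]p is T, q is T. ✓
e: [][]p is T, q is T. ✓
f: [][]p is T, q is T. ✓
That's 4 of 6 worlds, so 4/6 = 2/3.

2/3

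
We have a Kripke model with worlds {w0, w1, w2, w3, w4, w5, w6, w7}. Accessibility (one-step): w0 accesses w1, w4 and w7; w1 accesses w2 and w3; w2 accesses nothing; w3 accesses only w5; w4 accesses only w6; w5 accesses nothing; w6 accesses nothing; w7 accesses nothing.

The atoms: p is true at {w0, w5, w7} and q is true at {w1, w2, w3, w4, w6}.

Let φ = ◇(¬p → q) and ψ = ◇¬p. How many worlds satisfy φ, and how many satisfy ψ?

4 and 3

For ◇(¬p → q):
w0: successors {w1, w4, w7}; ¬p → q there: w1:T, w4:T, w7:T. ✓
w1: successors {w2, w3}; ¬p → q there: w2:T, w3:T. ✓
w2: no successors, so ◇(¬p → q) fails. ✗
w3: successors {w5}; ¬p → q there: w5:T. ✓
w4: successors {w6}; ¬p → q there: w6:T. ✓
w5: no successors, so ◇(¬p → q) fails. ✗
w6: no successors, so ◇(¬p → q) fails. ✗
w7: no successors, so ◇(¬p → q) fails. ✗
— 4 worlds.
For ◇¬p:
w0: successors {w1, w4, w7}; ¬p there: w1:T, w4:T, w7:F. ✓
w1: successors {w2, w3}; ¬p there: w2:T, w3:T. ✓
w2: no successors, so ◇¬p fails. ✗
w3: successors {w5}; ¬p there: w5:F. ✗
w4: successors {w6}; ¬p there: w6:T. ✓
w5: no successors, so ◇¬p fails. ✗
w6: no successors, so ◇¬p fails. ✗
w7: no successors, so ◇¬p fails. ✗
— 3 worlds.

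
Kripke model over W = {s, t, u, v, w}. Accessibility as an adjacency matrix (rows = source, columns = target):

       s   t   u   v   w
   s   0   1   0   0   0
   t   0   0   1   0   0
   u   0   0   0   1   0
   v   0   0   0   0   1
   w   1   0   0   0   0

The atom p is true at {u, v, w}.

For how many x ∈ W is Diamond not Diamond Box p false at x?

3

s: successors {t}; not Diamond Box p there: t:F. ✗
t: successors {u}; not Diamond Box p there: u:F. ✗
u: successors {v}; not Diamond Box p there: v:T. ✓
v: successors {w}; not Diamond Box p there: w:T. ✓
w: successors {s}; not Diamond Box p there: s:F. ✗
Satisfying worlds: {u, v}.
So Diamond not Diamond Box p fails at the other 3 worlds.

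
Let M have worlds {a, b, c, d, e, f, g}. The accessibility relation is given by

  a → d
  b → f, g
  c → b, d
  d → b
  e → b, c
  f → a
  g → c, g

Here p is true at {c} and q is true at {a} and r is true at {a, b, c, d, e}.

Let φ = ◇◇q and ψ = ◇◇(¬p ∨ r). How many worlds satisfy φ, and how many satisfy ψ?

For ◇◇q:
a: successors {d}; ◇q there: d:F. ✗
b: successors {f, g}; ◇q there: f:T, g:F. ✓
c: successors {b, d}; ◇q there: b:F, d:F. ✗
d: successors {b}; ◇q there: b:F. ✗
e: successors {b, c}; ◇q there: b:F, c:F. ✗
f: successors {a}; ◇q there: a:F. ✗
g: successors {c, g}; ◇q there: c:F, g:F. ✗
— 1 world.
For ◇◇(¬p ∨ r):
a: successors {d}; ◇(¬p ∨ r) there: d:T. ✓
b: successors {f, g}; ◇(¬p ∨ r) there: f:T, g:T. ✓
c: successors {b, d}; ◇(¬p ∨ r) there: b:T, d:T. ✓
d: successors {b}; ◇(¬p ∨ r) there: b:T. ✓
e: successors {b, c}; ◇(¬p ∨ r) there: b:T, c:T. ✓
f: successors {a}; ◇(¬p ∨ r) there: a:T. ✓
g: successors {c, g}; ◇(¬p ∨ r) there: c:T, g:T. ✓
— 7 worlds.

1 and 7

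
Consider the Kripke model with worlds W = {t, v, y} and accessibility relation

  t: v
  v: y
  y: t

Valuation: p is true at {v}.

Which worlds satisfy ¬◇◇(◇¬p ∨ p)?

{v}

t: ◇◇(◇¬p ∨ p) is T. ✗
v: ◇◇(◇¬p ∨ p) is F. ✓
y: ◇◇(◇¬p ∨ p) is T. ✗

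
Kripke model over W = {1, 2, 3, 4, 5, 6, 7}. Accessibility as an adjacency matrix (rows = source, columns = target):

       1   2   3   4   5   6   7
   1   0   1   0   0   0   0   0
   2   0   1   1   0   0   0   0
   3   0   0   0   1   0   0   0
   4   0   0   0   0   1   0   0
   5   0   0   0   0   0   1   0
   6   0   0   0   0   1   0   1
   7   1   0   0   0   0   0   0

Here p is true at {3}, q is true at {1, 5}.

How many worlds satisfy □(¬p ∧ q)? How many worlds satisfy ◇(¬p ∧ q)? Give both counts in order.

For □(¬p ∧ q):
1: successors {2}; ¬p ∧ q there: 2:F. ✗
2: successors {2, 3}; ¬p ∧ q there: 2:F, 3:F. ✗
3: successors {4}; ¬p ∧ q there: 4:F. ✗
4: successors {5}; ¬p ∧ q there: 5:T. ✓
5: successors {6}; ¬p ∧ q there: 6:F. ✗
6: successors {5, 7}; ¬p ∧ q there: 5:T, 7:F. ✗
7: successors {1}; ¬p ∧ q there: 1:T. ✓
— 2 worlds.
For ◇(¬p ∧ q):
1: successors {2}; ¬p ∧ q there: 2:F. ✗
2: successors {2, 3}; ¬p ∧ q there: 2:F, 3:F. ✗
3: successors {4}; ¬p ∧ q there: 4:F. ✗
4: successors {5}; ¬p ∧ q there: 5:T. ✓
5: successors {6}; ¬p ∧ q there: 6:F. ✗
6: successors {5, 7}; ¬p ∧ q there: 5:T, 7:F. ✓
7: successors {1}; ¬p ∧ q there: 1:T. ✓
— 3 worlds.

2 and 3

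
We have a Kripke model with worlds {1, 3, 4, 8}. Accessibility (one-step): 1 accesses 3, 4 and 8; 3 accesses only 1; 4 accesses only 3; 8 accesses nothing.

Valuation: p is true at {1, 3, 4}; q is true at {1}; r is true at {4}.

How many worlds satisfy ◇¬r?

1: successors {3, 4, 8}; ¬r there: 3:T, 4:F, 8:T. ✓
3: successors {1}; ¬r there: 1:T. ✓
4: successors {3}; ¬r there: 3:T. ✓
8: no successors, so ◇¬r fails. ✗
Satisfying worlds: {1, 3, 4}.

3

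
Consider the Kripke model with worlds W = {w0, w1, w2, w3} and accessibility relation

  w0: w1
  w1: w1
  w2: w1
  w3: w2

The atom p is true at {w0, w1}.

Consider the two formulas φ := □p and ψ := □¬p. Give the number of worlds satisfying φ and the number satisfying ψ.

For □p:
w0: successors {w1}; p there: w1:T. ✓
w1: successors {w1}; p there: w1:T. ✓
w2: successors {w1}; p there: w1:T. ✓
w3: successors {w2}; p there: w2:F. ✗
— 3 worlds.
For □¬p:
w0: successors {w1}; ¬p there: w1:F. ✗
w1: successors {w1}; ¬p there: w1:F. ✗
w2: successors {w1}; ¬p there: w1:F. ✗
w3: successors {w2}; ¬p there: w2:T. ✓
— 1 world.

3 and 1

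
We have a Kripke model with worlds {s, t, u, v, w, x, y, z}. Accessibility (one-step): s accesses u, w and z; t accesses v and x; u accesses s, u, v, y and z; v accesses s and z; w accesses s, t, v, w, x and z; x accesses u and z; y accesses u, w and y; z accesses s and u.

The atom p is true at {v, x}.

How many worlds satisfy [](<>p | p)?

s: successors {u, w, z}; <>p | p there: u:T, w:T, z:F. ✗
t: successors {v, x}; <>p | p there: v:T, x:T. ✓
u: successors {s, u, v, y, z}; <>p | p there: s:F, u:T, v:T, y:F, z:F. ✗
v: successors {s, z}; <>p | p there: s:F, z:F. ✗
w: successors {s, t, v, w, x, z}; <>p | p there: s:F, t:T, v:T, w:T, x:T, z:F. ✗
x: successors {u, z}; <>p | p there: u:T, z:F. ✗
y: successors {u, w, y}; <>p | p there: u:T, w:T, y:F. ✗
z: successors {s, u}; <>p | p there: s:F, u:T. ✗
Satisfying worlds: {t}.

1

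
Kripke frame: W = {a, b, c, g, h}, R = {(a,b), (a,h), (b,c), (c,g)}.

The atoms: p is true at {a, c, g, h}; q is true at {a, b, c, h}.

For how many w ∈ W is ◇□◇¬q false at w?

a: successors {b, h}; □◇¬q there: b:T, h:T. ✓
b: successors {c}; □◇¬q there: c:F. ✗
c: successors {g}; □◇¬q there: g:T. ✓
g: no successors, so ◇□◇¬q fails. ✗
h: no successors, so ◇□◇¬q fails. ✗
Satisfying worlds: {a, c}.
So ◇□◇¬q fails at the other 3 worlds.

3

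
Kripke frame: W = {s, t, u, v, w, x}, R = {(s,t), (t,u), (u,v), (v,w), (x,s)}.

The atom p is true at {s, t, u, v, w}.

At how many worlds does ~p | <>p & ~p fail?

s: ~p is F, <>p & ~p is F. ✗
t: ~p is F, <>p & ~p is F. ✗
u: ~p is F, <>p & ~p is F. ✗
v: ~p is F, <>p & ~p is F. ✗
w: ~p is F, <>p & ~p is F. ✗
x: ~p is T, <>p & ~p is T. ✓
Satisfying worlds: {x}.
So ~p | <>p & ~p fails at the other 5 worlds.

5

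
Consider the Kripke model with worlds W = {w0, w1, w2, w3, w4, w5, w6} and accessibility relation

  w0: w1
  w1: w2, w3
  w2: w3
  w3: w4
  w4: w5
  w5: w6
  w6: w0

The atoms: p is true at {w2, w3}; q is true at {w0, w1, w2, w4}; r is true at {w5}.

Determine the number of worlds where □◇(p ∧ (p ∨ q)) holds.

1

w0: successors {w1}; ◇(p ∧ (p ∨ q)) there: w1:T. ✓
w1: successors {w2, w3}; ◇(p ∧ (p ∨ q)) there: w2:T, w3:F. ✗
w2: successors {w3}; ◇(p ∧ (p ∨ q)) there: w3:F. ✗
w3: successors {w4}; ◇(p ∧ (p ∨ q)) there: w4:F. ✗
w4: successors {w5}; ◇(p ∧ (p ∨ q)) there: w5:F. ✗
w5: successors {w6}; ◇(p ∧ (p ∨ q)) there: w6:F. ✗
w6: successors {w0}; ◇(p ∧ (p ∨ q)) there: w0:F. ✗
Satisfying worlds: {w0}.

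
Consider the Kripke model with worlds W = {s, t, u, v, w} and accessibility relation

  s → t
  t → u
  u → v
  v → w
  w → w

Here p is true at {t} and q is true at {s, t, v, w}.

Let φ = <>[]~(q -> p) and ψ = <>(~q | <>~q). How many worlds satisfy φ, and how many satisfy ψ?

4 and 2

For <>[]~(q -> p):
s: successors {t}; []~(q -> p) there: t:F. ✗
t: successors {u}; []~(q -> p) there: u:T. ✓
u: successors {v}; []~(q -> p) there: v:T. ✓
v: successors {w}; []~(q -> p) there: w:T. ✓
w: successors {w}; []~(q -> p) there: w:T. ✓
— 4 worlds.
For <>(~q | <>~q):
s: successors {t}; ~q | <>~q there: t:T. ✓
t: successors {u}; ~q | <>~q there: u:T. ✓
u: successors {v}; ~q | <>~q there: v:F. ✗
v: successors {w}; ~q | <>~q there: w:F. ✗
w: successors {w}; ~q | <>~q there: w:F. ✗
— 2 worlds.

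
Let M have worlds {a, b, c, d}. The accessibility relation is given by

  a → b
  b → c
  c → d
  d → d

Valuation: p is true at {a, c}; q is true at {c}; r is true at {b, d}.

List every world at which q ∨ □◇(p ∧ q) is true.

{a, c}

a: q is F, □◇(p ∧ q) is T. ✓
b: q is F, □◇(p ∧ q) is F. ✗
c: q is T, □◇(p ∧ q) is F. ✓
d: q is F, □◇(p ∧ q) is F. ✗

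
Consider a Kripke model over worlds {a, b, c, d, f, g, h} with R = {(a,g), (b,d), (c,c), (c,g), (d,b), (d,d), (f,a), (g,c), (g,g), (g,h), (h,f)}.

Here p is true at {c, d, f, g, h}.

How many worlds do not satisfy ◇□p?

a: successors {g}; □p there: g:T. ✓
b: successors {d}; □p there: d:F. ✗
c: successors {c, g}; □p there: c:T, g:T. ✓
d: successors {b, d}; □p there: b:T, d:F. ✓
f: successors {a}; □p there: a:T. ✓
g: successors {c, g, h}; □p there: c:T, g:T, h:T. ✓
h: successors {f}; □p there: f:F. ✗
Satisfying worlds: {a, c, d, f, g}.
So ◇□p fails at the other 2 worlds.

2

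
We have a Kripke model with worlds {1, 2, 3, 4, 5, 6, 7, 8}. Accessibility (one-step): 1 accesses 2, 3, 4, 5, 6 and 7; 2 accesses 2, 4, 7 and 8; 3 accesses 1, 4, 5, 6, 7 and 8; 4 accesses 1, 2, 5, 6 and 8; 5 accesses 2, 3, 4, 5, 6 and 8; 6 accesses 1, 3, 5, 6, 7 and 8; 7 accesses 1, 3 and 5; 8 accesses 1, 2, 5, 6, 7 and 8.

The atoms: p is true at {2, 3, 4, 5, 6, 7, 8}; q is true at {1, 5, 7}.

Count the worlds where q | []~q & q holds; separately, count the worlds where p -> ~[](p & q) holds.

For q | []~q & q:
1: q is T, []~q & q is F. ✓
2: q is F, []~q & q is F. ✗
3: q is F, []~q & q is F. ✗
4: q is F, []~q & q is F. ✗
5: q is T, []~q & q is F. ✓
6: q is F, []~q & q is F. ✗
7: q is T, []~q & q is F. ✓
8: q is F, []~q & q is F. ✗
— 3 worlds.
For p -> ~[](p & q):
1: p is F, ~[](p & q) is T. ✓
2: p is T, ~[](p & q) is T. ✓
3: p is T, ~[](p & q) is T. ✓
4: p is T, ~[](p & q) is T. ✓
5: p is T, ~[](p & q) is T. ✓
6: p is T, ~[](p & q) is T. ✓
7: p is T, ~[](p & q) is T. ✓
8: p is T, ~[](p & q) is T. ✓
— 8 worlds.

3 and 8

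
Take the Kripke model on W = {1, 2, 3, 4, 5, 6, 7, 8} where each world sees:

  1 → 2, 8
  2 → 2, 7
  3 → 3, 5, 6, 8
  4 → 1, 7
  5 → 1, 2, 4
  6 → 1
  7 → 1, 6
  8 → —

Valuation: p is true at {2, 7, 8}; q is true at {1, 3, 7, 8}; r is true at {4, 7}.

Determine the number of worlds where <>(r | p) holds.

1: successors {2, 8}; r | p there: 2:T, 8:T. ✓
2: successors {2, 7}; r | p there: 2:T, 7:T. ✓
3: successors {3, 5, 6, 8}; r | p there: 3:F, 5:F, 6:F, 8:T. ✓
4: successors {1, 7}; r | p there: 1:F, 7:T. ✓
5: successors {1, 2, 4}; r | p there: 1:F, 2:T, 4:T. ✓
6: successors {1}; r | p there: 1:F. ✗
7: successors {1, 6}; r | p there: 1:F, 6:F. ✗
8: no successors, so <>(r | p) fails. ✗
Satisfying worlds: {1, 2, 3, 4, 5}.

5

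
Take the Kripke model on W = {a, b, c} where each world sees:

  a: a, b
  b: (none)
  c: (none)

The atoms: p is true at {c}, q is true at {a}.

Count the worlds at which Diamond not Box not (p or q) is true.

a: successors {a, b}; not Box not (p or q) there: a:T, b:F. ✓
b: no successors, so Diamond not Box not (p or q) fails. ✗
c: no successors, so Diamond not Box not (p or q) fails. ✗
Satisfying worlds: {a}.

1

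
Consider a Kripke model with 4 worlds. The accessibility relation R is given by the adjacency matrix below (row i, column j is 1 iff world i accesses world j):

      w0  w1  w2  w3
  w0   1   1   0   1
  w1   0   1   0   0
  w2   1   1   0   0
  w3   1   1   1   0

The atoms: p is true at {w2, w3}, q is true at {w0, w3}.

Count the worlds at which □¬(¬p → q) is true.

1

w0: successors {w0, w1, w3}; ¬(¬p → q) there: w0:F, w1:T, w3:F. ✗
w1: successors {w1}; ¬(¬p → q) there: w1:T. ✓
w2: successors {w0, w1}; ¬(¬p → q) there: w0:F, w1:T. ✗
w3: successors {w0, w1, w2}; ¬(¬p → q) there: w0:F, w1:T, w2:F. ✗
Satisfying worlds: {w1}.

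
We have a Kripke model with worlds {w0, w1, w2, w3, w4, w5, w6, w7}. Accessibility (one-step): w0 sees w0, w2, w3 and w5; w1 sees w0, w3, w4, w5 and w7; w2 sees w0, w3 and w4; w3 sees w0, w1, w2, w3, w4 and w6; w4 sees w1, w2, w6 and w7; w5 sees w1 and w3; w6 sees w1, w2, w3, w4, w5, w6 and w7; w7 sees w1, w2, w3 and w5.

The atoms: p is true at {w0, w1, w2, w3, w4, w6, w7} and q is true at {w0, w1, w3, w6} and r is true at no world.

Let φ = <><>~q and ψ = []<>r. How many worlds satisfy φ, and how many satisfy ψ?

8 and 0

For <><>~q:
w0: successors {w0, w2, w3, w5}; <>~q there: w0:T, w2:T, w3:T, w5:F. ✓
w1: successors {w0, w3, w4, w5, w7}; <>~q there: w0:T, w3:T, w4:T, w5:F, w7:T. ✓
w2: successors {w0, w3, w4}; <>~q there: w0:T, w3:T, w4:T. ✓
w3: successors {w0, w1, w2, w3, w4, w6}; <>~q there: w0:T, w1:T, w2:T, w3:T, w4:T, w6:T. ✓
w4: successors {w1, w2, w6, w7}; <>~q there: w1:T, w2:T, w6:T, w7:T. ✓
w5: successors {w1, w3}; <>~q there: w1:T, w3:T. ✓
w6: successors {w1, w2, w3, w4, w5, w6, w7}; <>~q there: w1:T, w2:T, w3:T, w4:T, w5:F, w6:T, w7:T. ✓
w7: successors {w1, w2, w3, w5}; <>~q there: w1:T, w2:T, w3:T, w5:F. ✓
— 8 worlds.
For []<>r:
w0: successors {w0, w2, w3, w5}; <>r there: w0:F, w2:F, w3:F, w5:F. ✗
w1: successors {w0, w3, w4, w5, w7}; <>r there: w0:F, w3:F, w4:F, w5:F, w7:F. ✗
w2: successors {w0, w3, w4}; <>r there: w0:F, w3:F, w4:F. ✗
w3: successors {w0, w1, w2, w3, w4, w6}; <>r there: w0:F, w1:F, w2:F, w3:F, w4:F, w6:F. ✗
w4: successors {w1, w2, w6, w7}; <>r there: w1:F, w2:F, w6:F, w7:F. ✗
w5: successors {w1, w3}; <>r there: w1:F, w3:F. ✗
w6: successors {w1, w2, w3, w4, w5, w6, w7}; <>r there: w1:F, w2:F, w3:F, w4:F, w5:F, w6:F, w7:F. ✗
w7: successors {w1, w2, w3, w5}; <>r there: w1:F, w2:F, w3:F, w5:F. ✗
— 0 worlds.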